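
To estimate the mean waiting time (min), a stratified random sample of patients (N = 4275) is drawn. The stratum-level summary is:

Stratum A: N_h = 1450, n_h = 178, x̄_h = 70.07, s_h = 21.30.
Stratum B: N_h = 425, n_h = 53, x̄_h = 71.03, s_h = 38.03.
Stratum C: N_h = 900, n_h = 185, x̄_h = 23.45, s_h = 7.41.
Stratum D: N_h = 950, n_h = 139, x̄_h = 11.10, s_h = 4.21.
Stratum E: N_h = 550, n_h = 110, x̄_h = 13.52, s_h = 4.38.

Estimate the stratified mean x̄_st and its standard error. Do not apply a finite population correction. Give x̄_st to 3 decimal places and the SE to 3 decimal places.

x̄_st = Σ W_h x̄_h = (1450·70.07 + 425·71.03 + 900·23.45 + 950·11.10 + 550·13.52)/4275 = 39.97082
V̂(x̄_st) = Σ W_h² s_h²/n_h, with W_h = N_h/N and N = 4275:
  stratum A: (1450/4275)²·21.30²/178 = 0.293226
  stratum B: (425/4275)²·38.03²/53 = 0.269701
  stratum C: (900/4275)²·7.41²/185 = 0.0131546
  stratum D: (950/4275)²·4.21²/139 = 0.00629686
  stratum E: (550/4275)²·4.38²/110 = 0.00288675
V̂(x̄_st) = 0.585265
SE(x̄_st) = √0.585265 = 0.765026

x̄_st ≈ 39.971, SE ≈ 0.765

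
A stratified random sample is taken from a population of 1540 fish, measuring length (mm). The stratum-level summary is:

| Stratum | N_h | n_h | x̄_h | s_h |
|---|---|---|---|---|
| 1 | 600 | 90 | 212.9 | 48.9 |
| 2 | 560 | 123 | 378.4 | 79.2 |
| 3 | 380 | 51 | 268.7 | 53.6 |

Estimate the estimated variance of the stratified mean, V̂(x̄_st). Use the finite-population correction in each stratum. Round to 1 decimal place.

V̂(x̄_st) = Σ W_h² (1 − n_h/N_h) s_h²/n_h, with W_h = N_h/N and N = 1540:
  stratum 1: (600/1540)²·(1 − 90/600)·48.9²/90 = 3.42811
  stratum 2: (560/1540)²·(1 − 123/560)·79.2²/123 = 5.26227
  stratum 3: (380/1540)²·(1 − 51/380)·53.6²/51 = 2.9696
V̂(x̄_st) = 11.66

V̂(x̄_st) ≈ 11.7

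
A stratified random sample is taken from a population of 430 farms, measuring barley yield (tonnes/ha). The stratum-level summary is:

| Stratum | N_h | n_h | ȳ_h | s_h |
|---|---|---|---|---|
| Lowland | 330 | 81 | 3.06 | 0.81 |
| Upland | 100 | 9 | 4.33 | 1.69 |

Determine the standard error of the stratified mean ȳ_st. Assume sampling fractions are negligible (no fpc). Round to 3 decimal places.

SE(ȳ_st) ≈ 0.148

V̂(ȳ_st) = Σ W_h² s_h²/n_h, with W_h = N_h/N and N = 430:
  stratum Lowland: (330/430)²·0.81²/81 = 0.00477063
  stratum Upland: (100/430)²·1.69²/9 = 0.017163
V̂(ȳ_st) = 0.0219337
SE(ȳ_st) = √0.0219337 = 0.1481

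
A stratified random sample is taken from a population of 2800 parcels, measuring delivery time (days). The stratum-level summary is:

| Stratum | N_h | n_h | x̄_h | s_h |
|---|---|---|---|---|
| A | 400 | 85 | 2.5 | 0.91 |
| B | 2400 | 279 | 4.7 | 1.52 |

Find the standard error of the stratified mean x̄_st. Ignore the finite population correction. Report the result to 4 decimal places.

V̂(x̄_st) = Σ W_h² s_h²/n_h, with W_h = N_h/N and N = 2800:
  stratum A: (400/2800)²·0.91²/85 = 0.000198824
  stratum B: (2400/2800)²·1.52²/279 = 0.006084
V̂(x̄_st) = 0.00628283
SE(x̄_st) = √0.00628283 = 0.0792643

SE(x̄_st) ≈ 0.0793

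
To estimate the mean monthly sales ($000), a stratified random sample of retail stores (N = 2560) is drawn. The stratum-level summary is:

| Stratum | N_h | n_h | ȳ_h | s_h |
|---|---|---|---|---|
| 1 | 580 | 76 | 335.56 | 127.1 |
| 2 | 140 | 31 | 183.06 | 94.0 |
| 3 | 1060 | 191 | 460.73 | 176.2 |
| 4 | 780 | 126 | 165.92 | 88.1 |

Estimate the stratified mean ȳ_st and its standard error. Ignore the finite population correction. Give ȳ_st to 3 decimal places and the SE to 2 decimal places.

ȳ_st = Σ W_h ȳ_h = (580·335.56 + 140·183.06 + 1060·460.73 + 780·165.92)/2560 = 327.36117
V̂(ȳ_st) = Σ W_h² s_h²/n_h, with W_h = N_h/N and N = 2560:
  stratum 1: (580/2560)²·127.1²/76 = 10.9107
  stratum 2: (140/2560)²·94.0²/31 = 0.852452
  stratum 3: (1060/2560)²·176.2²/191 = 27.8683
  stratum 4: (780/2560)²·88.1²/126 = 5.71861
V̂(ȳ_st) = 45.3501
SE(ȳ_st) = √45.3501 = 6.73425

ȳ_st ≈ 327.361, SE ≈ 6.73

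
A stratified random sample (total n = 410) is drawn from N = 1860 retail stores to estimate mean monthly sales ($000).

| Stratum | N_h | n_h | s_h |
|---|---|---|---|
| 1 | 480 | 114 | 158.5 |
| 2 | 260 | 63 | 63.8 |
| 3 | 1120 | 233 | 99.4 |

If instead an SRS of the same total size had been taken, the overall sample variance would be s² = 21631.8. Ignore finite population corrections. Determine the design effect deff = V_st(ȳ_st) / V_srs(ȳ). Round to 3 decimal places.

V̂(ȳ_st) = Σ W_h² s_h²/n_h, with W_h = N_h/N and N = 1860:
  stratum 1: (480/1860)²·158.5²/114 = 14.6761
  stratum 2: (260/1860)²·63.8²/63 = 1.26247
  stratum 3: (1120/1860)²·99.4²/233 = 15.3754
V_st = 31.314
V_srs = s²/n = 21631.8/410 = 52.7605
deff = V_st / V_srs = 31.314/52.7605 = 0.5935

deff ≈ 0.594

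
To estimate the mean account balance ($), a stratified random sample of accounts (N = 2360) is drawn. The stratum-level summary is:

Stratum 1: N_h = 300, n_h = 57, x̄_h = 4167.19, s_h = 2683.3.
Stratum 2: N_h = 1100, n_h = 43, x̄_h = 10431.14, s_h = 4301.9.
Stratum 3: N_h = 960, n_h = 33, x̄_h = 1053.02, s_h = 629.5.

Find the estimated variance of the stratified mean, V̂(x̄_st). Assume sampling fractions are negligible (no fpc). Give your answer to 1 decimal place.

V̂(x̄_st) = Σ W_h² s_h²/n_h, with W_h = N_h/N and N = 2360:
  stratum 1: (300/2360)²·2683.3²/57 = 2041.18
  stratum 2: (1100/2360)²·4301.9²/43 = 93500.4
  stratum 3: (960/2360)²·629.5²/33 = 1986.99
V̂(x̄_st) = 97528.6

V̂(x̄_st) ≈ 97528.6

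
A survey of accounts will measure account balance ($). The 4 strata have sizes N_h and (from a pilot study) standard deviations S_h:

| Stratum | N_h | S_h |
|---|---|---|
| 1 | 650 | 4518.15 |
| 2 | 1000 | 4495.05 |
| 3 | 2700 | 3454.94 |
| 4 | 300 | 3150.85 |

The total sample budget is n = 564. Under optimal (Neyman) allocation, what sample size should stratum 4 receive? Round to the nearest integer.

Neyman allocation: n_h = n · N_h S_h / Σ N_i S_i, with n = 564.
  stratum 1: N_h·S_h = 650·4518.15 = 2936797.50
  stratum 2: N_h·S_h = 1000·4495.05 = 4495050.00
  stratum 3: N_h·S_h = 2700·3454.94 = 9328338.00
  stratum 4: N_h·S_h = 300·3150.85 = 945255.00
Σ N_h S_h = 17705440.50
n for stratum 4 = 564·945255.00/17705440.50 = 30.111 → 30

30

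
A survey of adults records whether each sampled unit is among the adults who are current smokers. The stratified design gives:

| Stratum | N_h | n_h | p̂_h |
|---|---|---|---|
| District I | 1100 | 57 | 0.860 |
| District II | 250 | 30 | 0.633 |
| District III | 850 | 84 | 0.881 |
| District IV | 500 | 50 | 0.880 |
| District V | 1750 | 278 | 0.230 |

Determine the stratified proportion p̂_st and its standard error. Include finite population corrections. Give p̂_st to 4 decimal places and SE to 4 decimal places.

N = 4450; stratum weights W_h = N_h/N.
p̂_st = Σ W_h p̂_h = (1100·0.860 + 250·0.633 + 850·0.881 + 500·0.880 + 1750·0.230)/4450 = 0.60575
V̂(p̂_st) = Σ W_h² (1 − n_h/N_h) p̂_h(1−p̂_h)/(n_h−1):
  stratum District I: (1100/4450)²·(1 − 57/1100)·0.860·0.140/56 = 0.000124565
  stratum District II: (250/4450)²·(1 − 30/250)·0.633·0.367/29 = 2.22492e-05
  stratum District III: (850/4450)²·(1 − 84/850)·0.881·0.119/83 = 4.1531e-05
  stratum District IV: (500/4450)²·(1 − 50/500)·0.880·0.120/49 = 2.44867e-05
  stratum District V: (1750/4450)²·(1 − 278/1750)·0.230·0.770/277 = 8.31696e-05
V̂(p̂_st) = 0.000296001; SE = √V̂ = 0.0172047

p̂_st ≈ 0.6058, SE ≈ 0.0172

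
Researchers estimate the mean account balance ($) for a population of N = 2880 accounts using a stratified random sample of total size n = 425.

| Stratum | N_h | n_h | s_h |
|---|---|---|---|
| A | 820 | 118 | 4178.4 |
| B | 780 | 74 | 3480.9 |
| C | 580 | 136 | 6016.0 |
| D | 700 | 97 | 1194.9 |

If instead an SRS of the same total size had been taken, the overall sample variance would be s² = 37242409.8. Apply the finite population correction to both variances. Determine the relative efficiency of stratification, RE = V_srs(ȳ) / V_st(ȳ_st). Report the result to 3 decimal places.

RE ≈ 2.477

V̂(ȳ_st) = Σ W_h² (1 − n_h/N_h) s_h²/n_h, with W_h = N_h/N and N = 2880:
  stratum A: (820/2880)²·(1 − 118/820)·4178.4²/118 = 10268.4
  stratum B: (780/2880)²·(1 − 74/780)·3480.9²/74 = 10870.9
  stratum C: (580/2880)²·(1 − 136/580)·6016.0²/136 = 8262.33
  stratum D: (700/2880)²·(1 − 97/700)·1194.9²/97 = 749.069
V_st = 30150.7
V_srs = (1 − 425/2880)·37242409.8/425 = 74697.8
Relative efficiency = V_srs / V_st = 74697.8/30150.7 = 2.4775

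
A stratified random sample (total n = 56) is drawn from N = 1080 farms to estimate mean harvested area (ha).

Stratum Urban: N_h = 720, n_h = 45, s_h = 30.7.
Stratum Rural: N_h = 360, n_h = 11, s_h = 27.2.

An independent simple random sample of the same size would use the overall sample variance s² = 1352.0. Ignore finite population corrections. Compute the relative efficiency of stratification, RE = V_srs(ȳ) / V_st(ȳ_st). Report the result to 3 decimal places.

RE ≈ 1.439

V̂(ȳ_st) = Σ W_h² s_h²/n_h, with W_h = N_h/N and N = 1080:
  stratum Urban: (720/1080)²·30.7²/45 = 9.30854
  stratum Rural: (360/1080)²·27.2²/11 = 7.47313
V_st = 16.7817
V_srs = s²/n = 1352.0/56 = 24.1429
Relative efficiency = V_srs / V_st = 24.1429/16.7817 = 1.4386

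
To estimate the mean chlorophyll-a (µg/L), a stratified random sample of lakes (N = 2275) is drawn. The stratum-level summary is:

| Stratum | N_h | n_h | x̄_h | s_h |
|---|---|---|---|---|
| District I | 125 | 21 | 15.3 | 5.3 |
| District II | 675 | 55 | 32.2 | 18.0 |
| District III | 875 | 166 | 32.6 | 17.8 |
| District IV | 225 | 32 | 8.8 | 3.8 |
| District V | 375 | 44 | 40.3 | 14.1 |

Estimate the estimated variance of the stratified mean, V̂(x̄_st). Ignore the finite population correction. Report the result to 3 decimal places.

V̂(x̄_st) = Σ W_h² s_h²/n_h, with W_h = N_h/N and N = 2275:
  stratum District I: (125/2275)²·5.3²/21 = 0.00403822
  stratum District II: (675/2275)²·18.0²/55 = 0.518593
  stratum District III: (875/2275)²·17.8²/166 = 0.282348
  stratum District IV: (225/2275)²·3.8²/32 = 0.00441387
  stratum District V: (375/2275)²·14.1²/44 = 0.122768
V̂(x̄_st) = 0.932162

V̂(x̄_st) ≈ 0.932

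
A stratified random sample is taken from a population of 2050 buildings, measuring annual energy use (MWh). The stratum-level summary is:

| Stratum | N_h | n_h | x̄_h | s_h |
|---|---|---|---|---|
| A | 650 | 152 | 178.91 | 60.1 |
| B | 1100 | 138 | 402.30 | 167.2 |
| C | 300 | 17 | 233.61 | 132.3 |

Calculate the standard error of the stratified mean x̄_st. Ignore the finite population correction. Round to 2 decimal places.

SE(x̄_st) ≈ 9.10

V̂(x̄_st) = Σ W_h² s_h²/n_h, with W_h = N_h/N and N = 2050:
  stratum A: (650/2050)²·60.1²/152 = 2.38905
  stratum B: (1100/2050)²·167.2²/138 = 58.3272
  stratum C: (300/2050)²·132.3²/17 = 22.0498
V̂(x̄_st) = 82.7661
SE(x̄_st) = √82.7661 = 9.09759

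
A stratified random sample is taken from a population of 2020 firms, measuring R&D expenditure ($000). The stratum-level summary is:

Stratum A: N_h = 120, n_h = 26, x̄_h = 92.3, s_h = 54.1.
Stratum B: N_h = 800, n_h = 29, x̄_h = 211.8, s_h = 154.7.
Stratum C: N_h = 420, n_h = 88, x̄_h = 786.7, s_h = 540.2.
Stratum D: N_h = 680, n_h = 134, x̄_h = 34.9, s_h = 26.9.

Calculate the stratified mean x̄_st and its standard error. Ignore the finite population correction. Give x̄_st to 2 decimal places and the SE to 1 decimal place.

x̄_st ≈ 264.68, SE ≈ 16.5

x̄_st = Σ W_h x̄_h = (120·92.3 + 800·211.8 + 420·786.7 + 680·34.9)/2020 = 264.68416
V̂(x̄_st) = Σ W_h² s_h²/n_h, with W_h = N_h/N and N = 2020:
  stratum A: (120/2020)²·54.1²/26 = 0.397266
  stratum B: (800/2020)²·154.7²/29 = 129.437
  stratum C: (420/2020)²·540.2²/88 = 143.358
  stratum D: (680/2020)²·26.9²/134 = 0.611948
V̂(x̄_st) = 273.805
SE(x̄_st) = √273.805 = 16.547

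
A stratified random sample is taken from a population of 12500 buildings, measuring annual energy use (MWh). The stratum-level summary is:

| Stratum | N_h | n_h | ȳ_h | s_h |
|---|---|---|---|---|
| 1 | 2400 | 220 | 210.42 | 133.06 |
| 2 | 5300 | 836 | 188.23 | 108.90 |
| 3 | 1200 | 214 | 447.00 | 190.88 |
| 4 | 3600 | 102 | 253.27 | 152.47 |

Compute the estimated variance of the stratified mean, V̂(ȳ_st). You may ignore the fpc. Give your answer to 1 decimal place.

V̂(ȳ_st) = Σ W_h² s_h²/n_h, with W_h = N_h/N and N = 12500:
  stratum 1: (2400/12500)²·133.06²/220 = 2.96671
  stratum 2: (5300/12500)²·108.90²/836 = 2.55024
  stratum 3: (1200/12500)²·190.88²/214 = 1.5691
  stratum 4: (3600/12500)²·152.47²/102 = 18.904
V̂(ȳ_st) = 25.99

V̂(ȳ_st) ≈ 26.0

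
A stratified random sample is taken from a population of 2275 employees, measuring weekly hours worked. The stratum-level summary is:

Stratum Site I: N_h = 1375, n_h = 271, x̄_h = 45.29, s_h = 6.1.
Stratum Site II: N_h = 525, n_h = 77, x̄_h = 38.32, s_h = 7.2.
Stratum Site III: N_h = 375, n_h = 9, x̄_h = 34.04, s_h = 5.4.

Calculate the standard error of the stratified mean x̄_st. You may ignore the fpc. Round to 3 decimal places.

V̂(x̄_st) = Σ W_h² s_h²/n_h, with W_h = N_h/N and N = 2275:
  stratum Site I: (1375/2275)²·6.1²/271 = 0.0501572
  stratum Site II: (525/2275)²·7.2²/77 = 0.0358534
  stratum Site III: (375/2275)²·5.4²/9 = 0.0880328
V̂(x̄_st) = 0.174043
SE(x̄_st) = √0.174043 = 0.417185

SE(x̄_st) ≈ 0.417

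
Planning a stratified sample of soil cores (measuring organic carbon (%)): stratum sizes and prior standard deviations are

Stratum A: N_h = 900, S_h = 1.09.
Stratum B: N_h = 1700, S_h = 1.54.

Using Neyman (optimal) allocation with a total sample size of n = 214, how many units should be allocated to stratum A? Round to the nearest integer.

Neyman allocation: n_h = n · N_h S_h / Σ N_i S_i, with n = 214.
  stratum A: N_h·S_h = 900·1.09 = 981.00
  stratum B: N_h·S_h = 1700·1.54 = 2618.00
Σ N_h S_h = 3599.00
n for stratum A = 214·981.00/3599.00 = 58.331 → 58

58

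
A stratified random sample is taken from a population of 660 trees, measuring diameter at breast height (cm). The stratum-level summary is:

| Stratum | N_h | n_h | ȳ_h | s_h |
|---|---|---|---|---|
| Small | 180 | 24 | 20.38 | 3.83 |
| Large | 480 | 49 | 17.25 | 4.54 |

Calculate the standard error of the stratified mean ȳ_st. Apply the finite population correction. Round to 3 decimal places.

V̂(ȳ_st) = Σ W_h² (1 − n_h/N_h) s_h²/n_h, with W_h = N_h/N and N = 660:
  stratum Small: (180/660)²·(1 − 24/180)·3.83²/24 = 0.0393999
  stratum Large: (480/660)²·(1 − 49/480)·4.54²/49 = 0.199777
V̂(ȳ_st) = 0.239177
SE(ȳ_st) = √0.239177 = 0.489058

SE(ȳ_st) ≈ 0.489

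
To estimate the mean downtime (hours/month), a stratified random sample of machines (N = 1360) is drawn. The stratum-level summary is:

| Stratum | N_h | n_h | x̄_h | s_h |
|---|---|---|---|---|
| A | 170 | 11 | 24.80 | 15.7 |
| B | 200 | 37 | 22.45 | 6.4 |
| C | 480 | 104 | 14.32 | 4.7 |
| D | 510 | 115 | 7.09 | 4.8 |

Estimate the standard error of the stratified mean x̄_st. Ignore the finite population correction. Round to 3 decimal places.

SE(x̄_st) ≈ 0.655

V̂(x̄_st) = Σ W_h² s_h²/n_h, with W_h = N_h/N and N = 1360:
  stratum A: (170/1360)²·15.7²/11 = 0.350128
  stratum B: (200/1360)²·6.4²/37 = 0.0239409
  stratum C: (480/1360)²·4.7²/104 = 0.0264586
  stratum D: (510/1360)²·4.8²/115 = 0.0281739
V̂(x̄_st) = 0.428701
SE(x̄_st) = √0.428701 = 0.654753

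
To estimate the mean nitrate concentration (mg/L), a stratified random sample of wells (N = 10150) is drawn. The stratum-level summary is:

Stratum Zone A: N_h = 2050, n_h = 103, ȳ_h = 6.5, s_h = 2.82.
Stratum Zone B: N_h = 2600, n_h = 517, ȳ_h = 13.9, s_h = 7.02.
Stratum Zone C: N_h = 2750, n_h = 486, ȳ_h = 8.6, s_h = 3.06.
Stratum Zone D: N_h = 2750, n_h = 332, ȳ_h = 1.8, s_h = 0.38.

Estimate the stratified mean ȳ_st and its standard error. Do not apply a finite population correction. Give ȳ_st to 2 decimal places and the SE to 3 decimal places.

ȳ_st ≈ 7.69, SE ≈ 0.104

ȳ_st = Σ W_h ȳ_h = (2050·6.5 + 2600·13.9 + 2750·8.6 + 2750·1.8)/10150 = 7.69113
V̂(ȳ_st) = Σ W_h² s_h²/n_h, with W_h = N_h/N and N = 10150:
  stratum Zone A: (2050/10150)²·2.82²/103 = 0.00314946
  stratum Zone B: (2600/10150)²·7.02²/517 = 0.00625458
  stratum Zone C: (2750/10150)²·3.06²/486 = 0.00141429
  stratum Zone D: (2750/10150)²·0.38²/332 = 3.19273e-05
V̂(ȳ_st) = 0.0108503
SE(ȳ_st) = √0.0108503 = 0.104165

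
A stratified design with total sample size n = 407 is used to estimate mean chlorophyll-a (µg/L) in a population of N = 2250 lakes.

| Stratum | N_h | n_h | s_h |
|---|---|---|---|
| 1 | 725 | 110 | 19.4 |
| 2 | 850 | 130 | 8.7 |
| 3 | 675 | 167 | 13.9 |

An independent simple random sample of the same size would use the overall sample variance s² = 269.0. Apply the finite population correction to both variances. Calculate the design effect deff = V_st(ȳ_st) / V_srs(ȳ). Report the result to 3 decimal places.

V̂(ȳ_st) = Σ W_h² (1 − n_h/N_h) s_h²/n_h, with W_h = N_h/N and N = 2250:
  stratum 1: (725/2250)²·(1 − 110/725)·19.4²/110 = 0.301341
  stratum 2: (850/2250)²·(1 − 130/850)·8.7²/130 = 0.0703852
  stratum 3: (675/2250)²·(1 − 167/675)·13.9²/167 = 0.0783638
V_st = 0.45009
V_srs = (1 − 407/2250)·269.0/407 = 0.541378
deff = V_st / V_srs = 0.45009/0.541378 = 0.8314

deff ≈ 0.831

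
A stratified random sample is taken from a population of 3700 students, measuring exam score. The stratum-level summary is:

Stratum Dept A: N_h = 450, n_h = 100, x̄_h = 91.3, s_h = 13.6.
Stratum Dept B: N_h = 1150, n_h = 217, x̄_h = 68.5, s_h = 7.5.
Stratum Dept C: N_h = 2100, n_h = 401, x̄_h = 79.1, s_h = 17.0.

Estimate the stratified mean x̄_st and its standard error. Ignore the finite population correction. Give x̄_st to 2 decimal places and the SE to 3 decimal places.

x̄_st = Σ W_h x̄_h = (450·91.3 + 1150·68.5 + 2100·79.1)/3700 = 77.28919
V̂(x̄_st) = Σ W_h² s_h²/n_h, with W_h = N_h/N and N = 3700:
  stratum Dept A: (450/3700)²·13.6²/100 = 0.0273589
  stratum Dept B: (1150/3700)²·7.5²/217 = 0.0250412
  stratum Dept C: (2100/3700)²·17.0²/401 = 0.232161
V̂(x̄_st) = 0.284561
SE(x̄_st) = √0.284561 = 0.533442

x̄_st ≈ 77.29, SE ≈ 0.533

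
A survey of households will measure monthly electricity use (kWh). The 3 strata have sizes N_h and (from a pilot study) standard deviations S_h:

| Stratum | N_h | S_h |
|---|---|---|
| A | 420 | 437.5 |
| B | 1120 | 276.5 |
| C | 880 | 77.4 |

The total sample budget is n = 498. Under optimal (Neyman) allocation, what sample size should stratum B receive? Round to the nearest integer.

275

Neyman allocation: n_h = n · N_h S_h / Σ N_i S_i, with n = 498.
  stratum A: N_h·S_h = 420·437.5 = 183750.00
  stratum B: N_h·S_h = 1120·276.5 = 309680.00
  stratum C: N_h·S_h = 880·77.4 = 68112.00
Σ N_h S_h = 561542.00
n for stratum B = 498·309680.00/561542.00 = 274.638 → 275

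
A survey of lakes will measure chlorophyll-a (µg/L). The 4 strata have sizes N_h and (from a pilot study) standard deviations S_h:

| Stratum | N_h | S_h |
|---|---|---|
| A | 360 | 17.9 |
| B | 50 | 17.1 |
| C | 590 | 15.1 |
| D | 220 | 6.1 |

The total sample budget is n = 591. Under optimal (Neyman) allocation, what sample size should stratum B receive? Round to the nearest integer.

29

Neyman allocation: n_h = n · N_h S_h / Σ N_i S_i, with n = 591.
  stratum A: N_h·S_h = 360·17.9 = 6444.00
  stratum B: N_h·S_h = 50·17.1 = 855.00
  stratum C: N_h·S_h = 590·15.1 = 8909.00
  stratum D: N_h·S_h = 220·6.1 = 1342.00
Σ N_h S_h = 17550.00
n for stratum B = 591·855.00/17550.00 = 28.792 → 29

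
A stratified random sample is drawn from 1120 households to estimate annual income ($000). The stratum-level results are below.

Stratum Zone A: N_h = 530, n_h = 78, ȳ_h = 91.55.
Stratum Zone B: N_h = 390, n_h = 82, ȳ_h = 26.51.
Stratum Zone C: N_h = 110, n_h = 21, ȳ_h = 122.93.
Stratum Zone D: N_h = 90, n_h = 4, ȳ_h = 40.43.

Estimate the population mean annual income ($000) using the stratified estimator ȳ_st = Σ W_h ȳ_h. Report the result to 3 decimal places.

N = Σ N_h = 1120. Stratum weights W_h = N_h/N.
ȳ_st = (530·91.55 + 390·26.51 + 110·122.93 + 90·40.43) / 1120 = 67.87625

ȳ_st ≈ 67.876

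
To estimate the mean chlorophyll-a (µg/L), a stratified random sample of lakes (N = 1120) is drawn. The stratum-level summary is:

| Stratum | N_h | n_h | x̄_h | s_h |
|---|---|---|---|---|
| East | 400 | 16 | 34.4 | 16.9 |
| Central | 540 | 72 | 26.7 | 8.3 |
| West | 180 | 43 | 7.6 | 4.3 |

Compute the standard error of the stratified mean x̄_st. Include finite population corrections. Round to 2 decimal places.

V̂(x̄_st) = Σ W_h² (1 − n_h/N_h) s_h²/n_h, with W_h = N_h/N and N = 1120:
  stratum East: (400/1120)²·(1 − 16/400)·16.9²/16 = 2.18579
  stratum Central: (540/1120)²·(1 − 72/540)·8.3²/72 = 0.192765
  stratum West: (180/1120)²·(1 − 43/180)·4.3²/43 = 0.00845328
V̂(x̄_st) = 2.38701
SE(x̄_st) = √2.38701 = 1.54499

SE(x̄_st) ≈ 1.54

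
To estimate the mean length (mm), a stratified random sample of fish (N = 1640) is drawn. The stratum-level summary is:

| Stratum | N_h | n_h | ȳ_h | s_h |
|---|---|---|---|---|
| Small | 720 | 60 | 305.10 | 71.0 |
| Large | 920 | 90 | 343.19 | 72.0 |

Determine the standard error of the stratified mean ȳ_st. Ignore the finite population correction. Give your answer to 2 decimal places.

SE(ȳ_st) ≈ 5.86

V̂(ȳ_st) = Σ W_h² s_h²/n_h, with W_h = N_h/N and N = 1640:
  stratum Small: (720/1640)²·71.0²/60 = 16.1936
  stratum Large: (920/1640)²·72.0²/90 = 18.1264
V̂(ȳ_st) = 34.3199
SE(ȳ_st) = √34.3199 = 5.85832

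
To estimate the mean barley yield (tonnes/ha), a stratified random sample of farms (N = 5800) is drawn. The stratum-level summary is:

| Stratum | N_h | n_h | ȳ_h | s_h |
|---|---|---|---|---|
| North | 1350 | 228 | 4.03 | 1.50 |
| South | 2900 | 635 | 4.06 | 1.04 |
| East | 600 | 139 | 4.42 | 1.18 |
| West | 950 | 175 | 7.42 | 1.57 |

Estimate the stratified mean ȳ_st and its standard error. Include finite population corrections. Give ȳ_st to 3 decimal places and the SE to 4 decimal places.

ȳ_st ≈ 4.641, SE ≈ 0.0342

ȳ_st = Σ W_h ȳ_h = (1350·4.03 + 2900·4.06 + 600·4.42 + 950·7.42)/5800 = 4.64060
V̂(ȳ_st) = Σ W_h² (1 − n_h/N_h) s_h²/n_h, with W_h = N_h/N and N = 5800:
  stratum North: (1350/5800)²·(1 − 228/1350)·1.50²/228 = 0.000444343
  stratum South: (2900/5800)²·(1 − 635/2900)·1.04²/635 = 0.000332585
  stratum East: (600/5800)²·(1 − 139/600)·1.18²/139 = 8.23655e-05
  stratum West: (950/5800)²·(1 − 175/950)·1.57²/175 = 0.00030827
V̂(ȳ_st) = 0.00116756
SE(ȳ_st) = √0.00116756 = 0.0341696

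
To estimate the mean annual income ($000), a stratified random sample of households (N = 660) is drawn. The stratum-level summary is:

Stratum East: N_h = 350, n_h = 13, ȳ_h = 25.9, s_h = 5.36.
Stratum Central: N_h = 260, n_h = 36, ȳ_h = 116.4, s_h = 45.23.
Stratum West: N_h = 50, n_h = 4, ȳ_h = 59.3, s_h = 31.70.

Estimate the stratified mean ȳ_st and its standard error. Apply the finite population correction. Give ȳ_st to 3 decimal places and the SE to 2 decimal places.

ȳ_st = Σ W_h ȳ_h = (350·25.9 + 260·116.4 + 50·59.3)/660 = 64.08182
V̂(ȳ_st) = Σ W_h² (1 − n_h/N_h) s_h²/n_h, with W_h = N_h/N and N = 660:
  stratum East: (350/660)²·(1 − 13/350)·5.36²/13 = 0.598406
  stratum Central: (260/660)²·(1 − 36/260)·45.23²/36 = 7.59774
  stratum West: (50/660)²·(1 − 4/50)·31.70²/4 = 1.32647
V̂(ȳ_st) = 9.52262
SE(ȳ_st) = √9.52262 = 3.08587

ȳ_st ≈ 64.082, SE ≈ 3.09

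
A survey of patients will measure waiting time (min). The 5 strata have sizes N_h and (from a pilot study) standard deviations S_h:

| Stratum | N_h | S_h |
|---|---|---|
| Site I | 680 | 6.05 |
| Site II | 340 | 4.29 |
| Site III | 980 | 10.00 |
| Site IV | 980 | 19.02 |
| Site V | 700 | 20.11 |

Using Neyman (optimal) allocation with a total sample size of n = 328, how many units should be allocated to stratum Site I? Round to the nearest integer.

Neyman allocation: n_h = n · N_h S_h / Σ N_i S_i, with n = 328.
  stratum Site I: N_h·S_h = 680·6.05 = 4114.00
  stratum Site II: N_h·S_h = 340·4.29 = 1458.60
  stratum Site III: N_h·S_h = 980·10.00 = 9800.00
  stratum Site IV: N_h·S_h = 980·19.02 = 18639.60
  stratum Site V: N_h·S_h = 700·20.11 = 14077.00
Σ N_h S_h = 48089.20
n for stratum Site I = 328·4114.00/48089.20 = 28.060 → 28

28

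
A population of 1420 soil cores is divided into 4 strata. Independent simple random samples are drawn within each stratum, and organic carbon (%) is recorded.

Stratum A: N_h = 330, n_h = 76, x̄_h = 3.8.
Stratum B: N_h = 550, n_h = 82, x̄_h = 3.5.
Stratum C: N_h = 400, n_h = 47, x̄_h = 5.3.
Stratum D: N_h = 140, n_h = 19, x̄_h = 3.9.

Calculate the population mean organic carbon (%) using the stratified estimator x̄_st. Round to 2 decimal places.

N = Σ N_h = 1420. Stratum weights W_h = N_h/N.
x̄_st = (330·3.8 + 550·3.5 + 400·5.3 + 140·3.9) / 1420 = 4.1162

x̄_st ≈ 4.12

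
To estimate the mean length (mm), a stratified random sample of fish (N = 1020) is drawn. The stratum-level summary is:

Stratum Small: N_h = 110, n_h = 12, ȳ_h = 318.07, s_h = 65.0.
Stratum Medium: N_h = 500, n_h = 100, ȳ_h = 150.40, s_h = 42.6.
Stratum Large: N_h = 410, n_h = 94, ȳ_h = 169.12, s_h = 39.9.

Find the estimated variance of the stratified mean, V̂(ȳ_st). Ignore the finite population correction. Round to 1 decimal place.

V̂(ȳ_st) = Σ W_h² s_h²/n_h, with W_h = N_h/N and N = 1020:
  stratum Small: (110/1020)²·65.0²/12 = 4.09478
  stratum Medium: (500/1020)²·42.6²/100 = 4.36073
  stratum Large: (410/1020)²·39.9²/94 = 2.73644
V̂(ȳ_st) = 11.1919

V̂(ȳ_st) ≈ 11.2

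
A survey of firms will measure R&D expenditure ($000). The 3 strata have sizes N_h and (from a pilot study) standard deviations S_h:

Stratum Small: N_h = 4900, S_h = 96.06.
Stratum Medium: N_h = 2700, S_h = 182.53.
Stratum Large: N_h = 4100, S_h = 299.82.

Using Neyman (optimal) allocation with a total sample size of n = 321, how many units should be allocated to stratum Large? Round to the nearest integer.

180

Neyman allocation: n_h = n · N_h S_h / Σ N_i S_i, with n = 321.
  stratum Small: N_h·S_h = 4900·96.06 = 470694.00
  stratum Medium: N_h·S_h = 2700·182.53 = 492831.00
  stratum Large: N_h·S_h = 4100·299.82 = 1229262.00
Σ N_h S_h = 2192787.00
n for stratum Large = 321·1229262.00/2192787.00 = 179.950 → 180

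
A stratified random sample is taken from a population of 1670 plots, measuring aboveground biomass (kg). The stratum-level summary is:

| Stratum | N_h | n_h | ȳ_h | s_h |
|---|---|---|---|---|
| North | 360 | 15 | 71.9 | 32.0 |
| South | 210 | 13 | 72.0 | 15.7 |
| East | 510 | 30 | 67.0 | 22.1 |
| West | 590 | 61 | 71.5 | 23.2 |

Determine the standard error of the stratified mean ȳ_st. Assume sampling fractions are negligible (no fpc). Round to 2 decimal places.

SE(ȳ_st) ≈ 2.47

V̂(ȳ_st) = Σ W_h² s_h²/n_h, with W_h = N_h/N and N = 1670:
  stratum North: (360/1670)²·32.0²/15 = 3.17235
  stratum South: (210/1670)²·15.7²/13 = 0.299821
  stratum East: (510/1670)²·22.1²/30 = 1.51835
  stratum West: (590/1670)²·23.2²/61 = 1.10133
V̂(ȳ_st) = 6.09184
SE(ȳ_st) = √6.09184 = 2.46817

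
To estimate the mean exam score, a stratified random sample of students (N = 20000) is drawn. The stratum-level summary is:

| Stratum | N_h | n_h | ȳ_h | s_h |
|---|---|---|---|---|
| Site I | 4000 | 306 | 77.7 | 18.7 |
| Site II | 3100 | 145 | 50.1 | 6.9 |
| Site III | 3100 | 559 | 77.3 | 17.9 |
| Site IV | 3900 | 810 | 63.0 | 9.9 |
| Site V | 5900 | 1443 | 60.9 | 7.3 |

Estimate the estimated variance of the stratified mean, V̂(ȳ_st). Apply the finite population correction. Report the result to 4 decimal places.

V̂(ȳ_st) = Σ W_h² (1 − n_h/N_h) s_h²/n_h, with W_h = N_h/N and N = 20000:
  stratum Site I: (4000/20000)²·(1 − 306/4000)·18.7²/306 = 0.0422142
  stratum Site II: (3100/20000)²·(1 − 145/3100)·6.9²/145 = 0.00751951
  stratum Site III: (3100/20000)²·(1 − 559/3100)·17.9²/559 = 0.0112876
  stratum Site IV: (3900/20000)²·(1 − 810/3900)·9.9²/810 = 0.00364543
  stratum Site V: (5900/20000)²·(1 − 1443/5900)·7.3²/1443 = 0.00242781
V̂(ȳ_st) = 0.0670945

V̂(ȳ_st) ≈ 0.0671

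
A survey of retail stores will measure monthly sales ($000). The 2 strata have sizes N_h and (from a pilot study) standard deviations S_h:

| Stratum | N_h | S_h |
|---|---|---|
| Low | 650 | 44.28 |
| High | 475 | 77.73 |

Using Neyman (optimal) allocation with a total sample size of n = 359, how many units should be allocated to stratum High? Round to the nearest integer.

Neyman allocation: n_h = n · N_h S_h / Σ N_i S_i, with n = 359.
  stratum Low: N_h·S_h = 650·44.28 = 28782.00
  stratum High: N_h·S_h = 475·77.73 = 36921.75
Σ N_h S_h = 65703.75
n for stratum High = 359·36921.75/65703.75 = 201.737 → 202

202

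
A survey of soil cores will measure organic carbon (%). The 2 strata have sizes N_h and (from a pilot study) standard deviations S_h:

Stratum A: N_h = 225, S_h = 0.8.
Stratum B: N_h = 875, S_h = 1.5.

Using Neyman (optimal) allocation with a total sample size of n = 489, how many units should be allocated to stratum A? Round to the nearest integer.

Neyman allocation: n_h = n · N_h S_h / Σ N_i S_i, with n = 489.
  stratum A: N_h·S_h = 225·0.8 = 180.00
  stratum B: N_h·S_h = 875·1.5 = 1312.50
Σ N_h S_h = 1492.50
n for stratum A = 489·180.00/1492.50 = 58.975 → 59

59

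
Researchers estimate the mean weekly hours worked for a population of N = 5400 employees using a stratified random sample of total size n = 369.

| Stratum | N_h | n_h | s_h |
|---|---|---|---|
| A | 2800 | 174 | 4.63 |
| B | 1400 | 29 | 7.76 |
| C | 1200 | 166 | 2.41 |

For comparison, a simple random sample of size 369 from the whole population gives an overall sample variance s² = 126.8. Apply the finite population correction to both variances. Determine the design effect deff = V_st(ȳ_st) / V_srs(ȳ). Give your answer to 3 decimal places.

deff ≈ 0.529

V̂(ȳ_st) = Σ W_h² (1 − n_h/N_h) s_h²/n_h, with W_h = N_h/N and N = 5400:
  stratum A: (2800/5400)²·(1 − 174/2800)·4.63²/174 = 0.0310655
  stratum B: (1400/5400)²·(1 − 29/1400)·7.76²/29 = 0.13668
  stratum C: (1200/5400)²·(1 − 166/1200)·2.41²/166 = 0.00148881
V_st = 0.169234
V_srs = (1 − 369/5400)·126.8/369 = 0.32015
deff = V_st / V_srs = 0.169234/0.32015 = 0.5286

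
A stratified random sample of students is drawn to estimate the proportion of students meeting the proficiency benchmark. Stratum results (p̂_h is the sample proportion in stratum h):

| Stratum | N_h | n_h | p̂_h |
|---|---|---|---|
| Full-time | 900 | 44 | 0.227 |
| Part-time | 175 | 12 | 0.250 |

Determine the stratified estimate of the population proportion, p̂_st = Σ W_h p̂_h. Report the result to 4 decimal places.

N = 1075; stratum weights W_h = N_h/N.
p̂_st = Σ W_h p̂_h = (900·0.227 + 175·0.250)/1075 = 0.23074

p̂_st ≈ 0.2307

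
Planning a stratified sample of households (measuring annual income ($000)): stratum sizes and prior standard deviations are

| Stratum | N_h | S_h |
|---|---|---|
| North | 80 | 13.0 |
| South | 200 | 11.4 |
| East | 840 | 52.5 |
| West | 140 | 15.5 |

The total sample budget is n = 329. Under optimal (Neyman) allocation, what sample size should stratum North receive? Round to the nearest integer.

Neyman allocation: n_h = n · N_h S_h / Σ N_i S_i, with n = 329.
  stratum North: N_h·S_h = 80·13.0 = 1040.00
  stratum South: N_h·S_h = 200·11.4 = 2280.00
  stratum East: N_h·S_h = 840·52.5 = 44100.00
  stratum West: N_h·S_h = 140·15.5 = 2170.00
Σ N_h S_h = 49590.00
n for stratum North = 329·1040.00/49590.00 = 6.900 → 7

7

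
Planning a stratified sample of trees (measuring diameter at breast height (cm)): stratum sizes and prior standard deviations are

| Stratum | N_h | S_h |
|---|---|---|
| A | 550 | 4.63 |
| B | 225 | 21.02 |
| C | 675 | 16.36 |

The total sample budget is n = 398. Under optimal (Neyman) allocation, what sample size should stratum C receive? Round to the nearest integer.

240

Neyman allocation: n_h = n · N_h S_h / Σ N_i S_i, with n = 398.
  stratum A: N_h·S_h = 550·4.63 = 2546.50
  stratum B: N_h·S_h = 225·21.02 = 4729.50
  stratum C: N_h·S_h = 675·16.36 = 11043.00
Σ N_h S_h = 18319.00
n for stratum C = 398·11043.00/18319.00 = 239.921 → 240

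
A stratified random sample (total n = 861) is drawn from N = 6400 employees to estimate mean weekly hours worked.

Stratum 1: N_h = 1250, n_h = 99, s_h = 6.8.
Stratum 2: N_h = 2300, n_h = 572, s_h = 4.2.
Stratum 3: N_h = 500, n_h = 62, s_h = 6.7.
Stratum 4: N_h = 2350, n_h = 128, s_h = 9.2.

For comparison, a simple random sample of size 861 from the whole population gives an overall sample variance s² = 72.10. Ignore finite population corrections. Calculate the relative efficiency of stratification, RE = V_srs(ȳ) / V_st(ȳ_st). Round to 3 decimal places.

RE ≈ 0.726

V̂(ȳ_st) = Σ W_h² s_h²/n_h, with W_h = N_h/N and N = 6400:
  stratum 1: (1250/6400)²·6.8²/99 = 0.0178173
  stratum 2: (2300/6400)²·4.2²/572 = 0.00398289
  stratum 3: (500/6400)²·6.7²/62 = 0.00441914
  stratum 4: (2350/6400)²·9.2²/128 = 0.0891541
V_st = 0.115373
V_srs = s²/n = 72.10/861 = 0.0837398
Relative efficiency = V_srs / V_st = 0.0837398/0.115373 = 0.7258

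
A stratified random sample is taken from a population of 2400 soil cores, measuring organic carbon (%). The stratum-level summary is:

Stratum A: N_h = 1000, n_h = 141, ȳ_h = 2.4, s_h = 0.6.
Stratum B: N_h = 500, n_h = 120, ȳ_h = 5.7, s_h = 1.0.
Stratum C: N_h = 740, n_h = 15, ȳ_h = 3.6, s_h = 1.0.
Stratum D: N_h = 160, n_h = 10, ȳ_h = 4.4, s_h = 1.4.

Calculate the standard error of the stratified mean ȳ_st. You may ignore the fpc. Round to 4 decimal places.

SE(ȳ_st) ≈ 0.0895

V̂(ȳ_st) = Σ W_h² s_h²/n_h, with W_h = N_h/N and N = 2400:
  stratum A: (1000/2400)²·0.6²/141 = 0.000443262
  stratum B: (500/2400)²·1.0²/120 = 0.00036169
  stratum C: (740/2400)²·1.0²/15 = 0.00633796
  stratum D: (160/2400)²·1.4²/10 = 0.000871111
V̂(ȳ_st) = 0.00801403
SE(ȳ_st) = √0.00801403 = 0.0895211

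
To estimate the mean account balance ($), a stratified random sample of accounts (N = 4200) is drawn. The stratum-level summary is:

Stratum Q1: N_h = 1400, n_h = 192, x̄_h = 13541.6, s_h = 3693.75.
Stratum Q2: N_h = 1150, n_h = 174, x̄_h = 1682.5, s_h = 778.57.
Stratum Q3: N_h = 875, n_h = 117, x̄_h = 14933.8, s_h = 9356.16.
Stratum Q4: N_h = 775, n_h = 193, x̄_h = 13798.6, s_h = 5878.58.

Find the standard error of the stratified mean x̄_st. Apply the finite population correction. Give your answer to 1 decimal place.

V̂(x̄_st) = Σ W_h² (1 − n_h/N_h) s_h²/n_h, with W_h = N_h/N and N = 4200:
  stratum Q1: (1400/4200)²·(1 − 192/1400)·3693.75²/192 = 6812.87
  stratum Q2: (1150/4200)²·(1 − 174/1150)·778.57²/174 = 221.664
  stratum Q3: (875/4200)²·(1 − 117/875)·9356.16²/117 = 28131.2
  stratum Q4: (775/4200)²·(1 − 193/775)·5878.58²/193 = 4578.4
V̂(x̄_st) = 39744.1
SE(x̄_st) = √39744.1 = 199.359

SE(x̄_st) ≈ 199.4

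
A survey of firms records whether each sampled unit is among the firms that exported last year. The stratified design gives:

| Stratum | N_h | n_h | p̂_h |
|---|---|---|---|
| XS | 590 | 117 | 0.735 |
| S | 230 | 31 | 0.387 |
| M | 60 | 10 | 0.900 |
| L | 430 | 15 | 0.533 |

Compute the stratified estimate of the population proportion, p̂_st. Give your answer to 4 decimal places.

p̂_st ≈ 0.6152

N = 1310; stratum weights W_h = N_h/N.
p̂_st = Σ W_h p̂_h = (590·0.735 + 230·0.387 + 60·0.900 + 430·0.533)/1310 = 0.61515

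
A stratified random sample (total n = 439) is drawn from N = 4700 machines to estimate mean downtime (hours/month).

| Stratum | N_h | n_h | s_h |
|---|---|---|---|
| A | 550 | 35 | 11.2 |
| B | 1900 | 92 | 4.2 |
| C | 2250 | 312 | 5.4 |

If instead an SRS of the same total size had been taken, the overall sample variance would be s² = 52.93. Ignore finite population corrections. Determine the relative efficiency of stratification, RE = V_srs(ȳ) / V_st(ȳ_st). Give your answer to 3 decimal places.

RE ≈ 1.184

V̂(ȳ_st) = Σ W_h² s_h²/n_h, with W_h = N_h/N and N = 4700:
  stratum A: (550/4700)²·11.2²/35 = 0.0490792
  stratum B: (1900/4700)²·4.2²/92 = 0.0313345
  stratum C: (2250/4700)²·5.4²/312 = 0.0214192
V_st = 0.101833
V_srs = s²/n = 52.93/439 = 0.120569
Relative efficiency = V_srs / V_st = 0.120569/0.101833 = 1.1840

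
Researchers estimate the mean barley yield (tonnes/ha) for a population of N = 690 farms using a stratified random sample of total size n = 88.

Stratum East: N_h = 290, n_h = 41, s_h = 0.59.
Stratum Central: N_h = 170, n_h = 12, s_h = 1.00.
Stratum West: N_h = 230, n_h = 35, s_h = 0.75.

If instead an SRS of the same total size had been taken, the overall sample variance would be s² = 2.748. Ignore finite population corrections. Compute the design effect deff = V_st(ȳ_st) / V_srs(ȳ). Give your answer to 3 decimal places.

V̂(ȳ_st) = Σ W_h² s_h²/n_h, with W_h = N_h/N and N = 690:
  stratum East: (290/690)²·0.59²/41 = 0.00149975
  stratum Central: (170/690)²·1.00²/12 = 0.00505846
  stratum West: (230/690)²·0.75²/35 = 0.00178571
V_st = 0.00834392
V_srs = s²/n = 2.748/88 = 0.0312273
deff = V_st / V_srs = 0.00834392/0.0312273 = 0.2672

deff ≈ 0.267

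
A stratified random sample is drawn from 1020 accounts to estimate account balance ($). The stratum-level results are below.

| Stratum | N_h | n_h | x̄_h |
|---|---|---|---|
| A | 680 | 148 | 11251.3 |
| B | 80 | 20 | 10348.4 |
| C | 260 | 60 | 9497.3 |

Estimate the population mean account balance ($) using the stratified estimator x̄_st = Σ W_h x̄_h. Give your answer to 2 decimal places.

N = Σ N_h = 1020. Stratum weights W_h = N_h/N.
x̄_st = (680·11251.3 + 80·10348.4 + 260·9497.3) / 1020 = 10733.3863

x̄_st ≈ 10733.39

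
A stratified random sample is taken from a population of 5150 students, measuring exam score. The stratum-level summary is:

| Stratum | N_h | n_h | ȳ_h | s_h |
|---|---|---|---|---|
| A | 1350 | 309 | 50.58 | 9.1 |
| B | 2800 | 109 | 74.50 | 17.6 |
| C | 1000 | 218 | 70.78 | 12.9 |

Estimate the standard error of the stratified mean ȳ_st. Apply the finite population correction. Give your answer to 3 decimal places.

V̂(ȳ_st) = Σ W_h² (1 − n_h/N_h) s_h²/n_h, with W_h = N_h/N and N = 5150:
  stratum A: (1350/5150)²·(1 − 309/1350)·9.1²/309 = 0.0142002
  stratum B: (2800/5150)²·(1 − 109/2800)·17.6²/109 = 0.807339
  stratum C: (1000/5150)²·(1 − 218/1000)·12.9²/218 = 0.0225069
V̂(ȳ_st) = 0.844046
SE(ȳ_st) = √0.844046 = 0.91872

SE(ȳ_st) ≈ 0.919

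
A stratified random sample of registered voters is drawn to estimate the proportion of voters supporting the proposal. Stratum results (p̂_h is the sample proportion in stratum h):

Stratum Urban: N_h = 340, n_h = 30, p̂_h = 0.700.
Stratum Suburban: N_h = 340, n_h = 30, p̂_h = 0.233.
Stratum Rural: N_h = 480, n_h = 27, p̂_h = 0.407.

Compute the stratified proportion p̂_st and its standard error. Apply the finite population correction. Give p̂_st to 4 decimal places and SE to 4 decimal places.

p̂_st ≈ 0.4419, SE ≈ 0.0505

N = 1160; stratum weights W_h = N_h/N.
p̂_st = Σ W_h p̂_h = (340·0.700 + 340·0.233 + 480·0.407)/1160 = 0.44188
V̂(p̂_st) = Σ W_h² (1 − n_h/N_h) p̂_h(1−p̂_h)/(n_h−1):
  stratum Urban: (340/1160)²·(1 − 30/340)·0.700·0.300/29 = 0.000567213
  stratum Suburban: (340/1160)²·(1 − 30/340)·0.233·0.767/29 = 0.000482701
  stratum Rural: (480/1160)²·(1 − 27/480)·0.407·0.593/26 = 0.00150003
V̂(p̂_st) = 0.00254994; SE = √V̂ = 0.0504969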